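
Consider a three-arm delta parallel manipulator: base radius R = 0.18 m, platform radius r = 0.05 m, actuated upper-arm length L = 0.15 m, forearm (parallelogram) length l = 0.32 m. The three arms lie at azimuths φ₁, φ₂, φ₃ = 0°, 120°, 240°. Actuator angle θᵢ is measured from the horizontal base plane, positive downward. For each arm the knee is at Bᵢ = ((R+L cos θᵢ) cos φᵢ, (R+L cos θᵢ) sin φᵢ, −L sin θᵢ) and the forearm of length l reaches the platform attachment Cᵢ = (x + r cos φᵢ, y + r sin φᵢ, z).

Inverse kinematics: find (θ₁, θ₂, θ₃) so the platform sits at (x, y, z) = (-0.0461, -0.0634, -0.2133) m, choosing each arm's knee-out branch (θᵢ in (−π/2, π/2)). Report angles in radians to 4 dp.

θ₁ = 0.6977, θ₂ = 0.6108, θ₃ = -0.2615

rotate P by −φ1: (-0.0461, -0.0634, -0.2133)
  A=0.1761, B=-0.2133, C=(l²−L²−A²−y'²−z²)/(2L)=-0.0021
  θ1 = atan2(B,A) + arccos(C/0.2766) = 0.6977
arm 2 (φ=120.0°): x'=-0.0319, y'=0.0716
  A=0.1619, B=-0.2133, C=(l²−L²−A²−y'²−z²)/(2L)=0.0103
  γ=atan2(-0.2133,0.1619)=-0.9217;  ψ=arccos(0.0383)=1.5325;  θ2=γ+ψ≈0.6108
arm 3 (φ=240.0°): x'=0.0780, y'=-0.0082
  A=0.0520, B=-0.2133, C=(l²−L²−A²−y'²−z²)/(2L)=0.1054
  γ=atan2(-0.2133,0.0520)=-1.3315;  ψ=arccos(0.4802)=1.0700;  θ3=γ+ψ≈-0.2615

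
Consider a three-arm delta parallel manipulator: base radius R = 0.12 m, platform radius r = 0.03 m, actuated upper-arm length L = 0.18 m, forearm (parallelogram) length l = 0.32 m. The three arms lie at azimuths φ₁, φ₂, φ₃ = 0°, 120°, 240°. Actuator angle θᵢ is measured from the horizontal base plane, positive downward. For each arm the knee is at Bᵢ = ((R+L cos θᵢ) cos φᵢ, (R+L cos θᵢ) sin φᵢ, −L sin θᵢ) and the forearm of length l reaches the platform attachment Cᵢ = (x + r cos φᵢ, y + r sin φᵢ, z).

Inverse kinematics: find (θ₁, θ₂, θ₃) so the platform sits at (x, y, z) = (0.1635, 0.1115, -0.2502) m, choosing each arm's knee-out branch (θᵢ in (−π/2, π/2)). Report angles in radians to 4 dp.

φ1=0.0° → target in arm frame (0.1635, 0.1115)
  A cos θ + B sin θ = C:  -0.0735·cos θ + -0.2502·sin θ = -0.0290
  √(A²+B²)=0.2608;  θ1 = -1.8565+1.6822 ≈ -0.1743
rotate P by −φ2: (0.0148, -0.1973, -0.2502)
  e−x'=0.0752;  (l²−L²−(e−x')²−y'²−z²)/2L = -0.1033
  γ=atan2(-0.2502,0.0752)=-1.2789;  ψ=arccos(-0.3955)=1.9774;  θ2=γ+ψ≈0.6986
arm 3 (φ=240.0°): x'=-0.1783, y'=0.0858
  e−x'=0.2683;  (l²−L²−(e−x')²−y'²−z²)/2L = -0.1999
  √(A²+B²)=0.3669;  θ3 = -0.7505+2.1470 ≈ 1.3965

θ₁ = -0.1743, θ₂ = 0.6986, θ₃ = 1.3965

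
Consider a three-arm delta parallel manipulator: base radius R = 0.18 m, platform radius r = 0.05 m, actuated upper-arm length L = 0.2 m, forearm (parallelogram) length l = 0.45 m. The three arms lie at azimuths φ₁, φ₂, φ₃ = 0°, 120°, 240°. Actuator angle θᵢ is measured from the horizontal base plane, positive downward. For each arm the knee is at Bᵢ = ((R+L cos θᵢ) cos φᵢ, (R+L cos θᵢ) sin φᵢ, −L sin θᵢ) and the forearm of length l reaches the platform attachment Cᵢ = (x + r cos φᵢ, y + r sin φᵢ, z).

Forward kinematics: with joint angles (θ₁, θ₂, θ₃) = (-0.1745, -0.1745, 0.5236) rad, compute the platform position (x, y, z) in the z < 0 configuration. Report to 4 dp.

(0.0478, 0.0828, -0.3084)

arm 1 at φ=0.0°: (R−r)+L cos θ1 = 0.3270;  S1 = (0.3270, 0.0000, 0.0347)
arm 2 at φ=120.0°: (R−r)+L cos θ2 = 0.3270;  S2 = (-0.1635, 0.2832, 0.0347)
arm 3 at φ=240.0°: (R−r)+L cos θ3 = 0.3032;  S3 = (-0.1516, -0.2626, -0.1000)
eliminate P² terms by subtracting sphere 1 from 2 and 3
plane₁₂: -0.9809x+0.5663y+0.0000z = 0.0000
det = 1.0572;  x = 0.0033+-0.1443z,  y = 0.0057+-0.2500z
sphere 1 gives Az²+Bz+C=0 with A=1.0833, B=0.0211, C=-0.0965;  B²−4AC=0.4187;  roots -0.3084, 0.2889;  negative root z = -0.3084
x = 0.0478, y = 0.0828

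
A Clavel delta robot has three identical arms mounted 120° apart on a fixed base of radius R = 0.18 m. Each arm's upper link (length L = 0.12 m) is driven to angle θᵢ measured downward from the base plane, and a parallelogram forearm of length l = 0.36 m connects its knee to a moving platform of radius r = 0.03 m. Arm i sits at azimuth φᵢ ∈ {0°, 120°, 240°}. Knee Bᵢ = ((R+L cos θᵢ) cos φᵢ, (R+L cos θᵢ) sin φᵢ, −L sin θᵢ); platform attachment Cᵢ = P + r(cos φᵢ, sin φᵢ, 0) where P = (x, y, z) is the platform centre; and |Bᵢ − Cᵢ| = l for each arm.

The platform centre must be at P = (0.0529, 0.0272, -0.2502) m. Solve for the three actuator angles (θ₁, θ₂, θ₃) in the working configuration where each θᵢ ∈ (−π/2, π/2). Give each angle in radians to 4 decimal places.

θ₁ = -0.3490, θ₂ = 0.1748, θ₃ = 0.5234

φ1=0.0° → target in arm frame (0.0529, 0.0272)
  A cos θ + B sin θ = C:  0.0971·cos θ + -0.2502·sin θ = 0.1768
  √(A²+B²)=0.2684;  θ1 = -1.2006+0.8516 ≈ -0.3490
arm 2 (φ=120.0°): x'=-0.0029, y'=-0.0594
  A=0.1529, B=-0.2502, C=(l²−L²−A²−y'²−z²)/(2L)=0.1071
  θ2 = atan2(B,A) + arccos(C/0.2932) = 0.1748
φ3=240.0° → target in arm frame (-0.0500, 0.0322)
  e−x'=0.2000;  (l²−L²−(e−x')²−y'²−z²)/2L = 0.0482
  θ3 = atan2(B,A) + arccos(C/0.3203) = 0.5234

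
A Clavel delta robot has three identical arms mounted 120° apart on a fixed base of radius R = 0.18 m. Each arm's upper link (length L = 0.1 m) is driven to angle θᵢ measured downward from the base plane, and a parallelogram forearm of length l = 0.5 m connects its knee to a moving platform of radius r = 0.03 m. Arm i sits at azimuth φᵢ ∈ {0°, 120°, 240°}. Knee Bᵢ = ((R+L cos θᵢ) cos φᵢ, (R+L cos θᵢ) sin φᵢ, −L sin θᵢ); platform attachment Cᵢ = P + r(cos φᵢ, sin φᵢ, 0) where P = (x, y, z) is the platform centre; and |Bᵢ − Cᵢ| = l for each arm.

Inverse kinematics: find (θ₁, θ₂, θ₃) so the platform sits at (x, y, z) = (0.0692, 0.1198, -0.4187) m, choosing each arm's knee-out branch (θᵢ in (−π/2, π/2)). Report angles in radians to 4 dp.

arm 1 (φ=0.0°): x'=0.0692, y'=0.1198
  e−x'=0.0808;  (l²−L²−(e−x')²−y'²−z²)/2L = 0.2190
  γ=atan2(-0.4187,0.0808)=-1.3802;  ψ=arccos(0.5137)=1.0313;  θ1=γ+ψ≈-0.3488
φ2=120.0° → target in arm frame (0.0691, -0.1198)
  e−x'=0.0809;  (l²−L²−(e−x')²−y'²−z²)/2L = 0.2190
  γ=atan2(-0.4187,0.0809)=-1.3800;  ψ=arccos(0.5135)=1.0315;  θ2=γ+ψ≈-0.3485
arm 3 (φ=240.0°): x'=-0.1383, y'=0.0000
  A cos θ + B sin θ = C:  0.2883·cos θ + -0.4187·sin θ = -0.0923
  γ=atan2(-0.4187,0.2883)=-0.9677;  ψ=arccos(-0.1815)=1.7533;  θ3=γ+ψ≈0.7856

θ₁ = -0.3488, θ₂ = -0.3485, θ₃ = 0.7856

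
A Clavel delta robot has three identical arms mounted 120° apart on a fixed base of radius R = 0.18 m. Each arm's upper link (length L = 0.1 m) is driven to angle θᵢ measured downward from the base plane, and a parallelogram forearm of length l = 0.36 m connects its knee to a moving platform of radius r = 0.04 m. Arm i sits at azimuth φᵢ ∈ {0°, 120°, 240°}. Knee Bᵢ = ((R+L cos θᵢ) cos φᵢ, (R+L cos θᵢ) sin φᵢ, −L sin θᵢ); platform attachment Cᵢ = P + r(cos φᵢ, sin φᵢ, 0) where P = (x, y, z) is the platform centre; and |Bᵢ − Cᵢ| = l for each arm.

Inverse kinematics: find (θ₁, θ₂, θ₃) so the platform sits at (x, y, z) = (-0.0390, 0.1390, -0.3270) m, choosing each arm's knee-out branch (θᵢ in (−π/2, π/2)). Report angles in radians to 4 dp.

θ₁ = 1.0465, θ₂ = -0.1748, θ₃ = 1.3959

rotate P by −φ1: (-0.0390, 0.1390, -0.3270)
  e−x'=0.1790;  (l²−L²−(e−x')²−y'²−z²)/2L = -0.1935
  γ=atan2(-0.3270,0.1790)=-1.0700;  ψ=arccos(-0.5189)=2.1164;  θ1=γ+ψ≈1.0465
rotate P by −φ2: (0.1399, -0.0357, -0.3270)
  A cos θ + B sin θ = C:  0.0001·cos θ + -0.3270·sin θ = 0.0570
  γ=atan2(-0.3270,0.0001)=-1.5704;  ψ=arccos(0.1742)=1.3957;  θ2=γ+ψ≈-0.1748
rotate P by −φ3: (-0.1009, -0.1033, -0.3270)
  A cos θ + B sin θ = C:  0.2409·cos θ + -0.3270·sin θ = -0.2801
  γ=atan2(-0.3270,0.2409)=-0.9359;  ψ=arccos(-0.6896)=2.3318;  θ3=γ+ψ≈1.3959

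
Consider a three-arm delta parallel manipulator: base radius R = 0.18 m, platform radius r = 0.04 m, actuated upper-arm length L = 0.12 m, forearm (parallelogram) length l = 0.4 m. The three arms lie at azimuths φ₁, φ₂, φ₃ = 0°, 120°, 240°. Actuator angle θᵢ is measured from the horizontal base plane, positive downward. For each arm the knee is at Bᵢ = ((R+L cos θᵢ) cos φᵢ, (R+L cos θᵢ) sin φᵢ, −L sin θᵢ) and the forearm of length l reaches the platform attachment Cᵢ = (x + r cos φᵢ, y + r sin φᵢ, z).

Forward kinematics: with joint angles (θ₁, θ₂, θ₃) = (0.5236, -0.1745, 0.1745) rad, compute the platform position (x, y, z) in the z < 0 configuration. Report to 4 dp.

arm 1 at φ=0.0°: ρ1 = 0.2439;  S1 = (0.2439, 0.0000, -0.0600)
S2 = (0.2582·cos120.0°, 0.2582·sin120.0°, 0.0208) = (-0.1291, 0.2236, 0.0208)
arm 3 at φ=240.0°: ρ3 = 0.2582;  S3 = (-0.1291, -0.2236, -0.0208)
eliminate P² terms by subtracting sphere 1 from 2 and 3
plane₁₂: -0.7460x+0.4472y+0.1617z = 0.0040
Cramer: x(z) = -0.0054+0.1609z;  y(z) = 0.0000-0.0932z
sphere 1 gives Az²+Bz+C=0 with A=1.0346, B=0.0398, C=-0.0943;  B²−4AC=0.3917;  roots -0.3217, 0.2832;  negative root z = -0.3217
x = -0.0571, y = 0.0300

(-0.0571, 0.0300, -0.3217)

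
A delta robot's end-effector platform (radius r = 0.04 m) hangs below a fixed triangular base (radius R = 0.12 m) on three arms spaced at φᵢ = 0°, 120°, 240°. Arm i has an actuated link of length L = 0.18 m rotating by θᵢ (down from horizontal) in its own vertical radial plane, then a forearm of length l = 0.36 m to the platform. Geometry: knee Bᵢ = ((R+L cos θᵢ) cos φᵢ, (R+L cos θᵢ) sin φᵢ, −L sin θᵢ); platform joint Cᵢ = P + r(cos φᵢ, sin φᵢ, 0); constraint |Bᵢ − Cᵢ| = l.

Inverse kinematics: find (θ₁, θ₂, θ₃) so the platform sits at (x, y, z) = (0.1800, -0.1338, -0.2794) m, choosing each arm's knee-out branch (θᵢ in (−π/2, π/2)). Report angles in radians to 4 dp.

rotate P by −φ1: (0.1800, -0.1338, -0.2794)
  e−x'=-0.1000;  (l²−L²−(e−x')²−y'²−z²)/2L = -0.0244
  √(A²+B²)=0.2968;  θ1 = -1.9145+1.6530 ≈ -0.2616
φ2=120.0° → target in arm frame (-0.2059, -0.0890)
  A=0.2859, B=-0.2794, C=(l²−L²−A²−y'²−z²)/(2L)=-0.1959
  √(A²+B²)=0.3997;  θ2 = -0.7739+2.0828 ≈ 1.3089
φ3=240.0° → target in arm frame (0.0259, 0.2228)
  A cos θ + B sin θ = C:  0.0541·cos θ + -0.2794·sin θ = -0.0929
  γ=atan2(-0.2794,0.0541)=-1.3794;  ψ=arccos(-0.3263)=1.9031;  θ3=γ+ψ≈0.5237

θ₁ = -0.2616, θ₂ = 1.3089, θ₃ = 0.5237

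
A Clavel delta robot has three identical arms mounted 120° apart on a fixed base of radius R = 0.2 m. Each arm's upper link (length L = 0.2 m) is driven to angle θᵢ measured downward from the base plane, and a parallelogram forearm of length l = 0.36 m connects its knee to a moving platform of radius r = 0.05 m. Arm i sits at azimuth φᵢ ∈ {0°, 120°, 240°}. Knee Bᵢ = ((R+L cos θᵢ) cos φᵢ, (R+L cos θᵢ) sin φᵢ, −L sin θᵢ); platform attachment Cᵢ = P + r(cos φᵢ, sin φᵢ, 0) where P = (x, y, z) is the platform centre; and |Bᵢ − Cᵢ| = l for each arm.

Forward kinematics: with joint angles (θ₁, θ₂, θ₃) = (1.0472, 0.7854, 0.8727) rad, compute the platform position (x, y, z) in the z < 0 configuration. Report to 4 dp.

arm 1 at φ=0.0°: e+L cos θ1 = 0.2500;  S1 = (0.2500, 0.0000, -0.1732)
arm 2 at φ=120.0°: e+L cos θ2 = 0.2914;  S2 = (-0.1457, 0.2524, -0.1414)
φ3=240.0°: virtual centre (-0.1393, -0.2412, -0.1532), radius l
|S₂|²−|S₁|² = 0.0124;  |S₃|²−|S₁|² = 0.0086
plane₁₂: -0.7914x+0.5048y+0.0636z = 0.0124
Cramer: x(z) = -0.0133+0.0656z;  y(z) = 0.0037-0.0230z
into |P−S₁|² = l²: 1.0048z² + 0.3117z + -0.0302 = 0;  Δ = 0.2187;  z = -0.3878 or 0.0776 → z<0 root = -0.3878
x = -0.0388, y = 0.0127

(-0.0388, 0.0127, -0.3878)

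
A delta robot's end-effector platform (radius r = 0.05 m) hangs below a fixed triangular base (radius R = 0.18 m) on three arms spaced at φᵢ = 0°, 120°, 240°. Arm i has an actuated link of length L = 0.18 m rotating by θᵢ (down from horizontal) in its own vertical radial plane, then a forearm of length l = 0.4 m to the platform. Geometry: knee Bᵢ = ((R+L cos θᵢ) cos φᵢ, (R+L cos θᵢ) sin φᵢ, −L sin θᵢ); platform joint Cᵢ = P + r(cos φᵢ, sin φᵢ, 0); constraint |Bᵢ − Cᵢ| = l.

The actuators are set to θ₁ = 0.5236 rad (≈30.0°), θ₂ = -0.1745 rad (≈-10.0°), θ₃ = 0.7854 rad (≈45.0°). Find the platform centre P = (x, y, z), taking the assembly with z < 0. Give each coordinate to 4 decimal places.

(-0.0241, 0.1143, -0.3154)

centre 1 = (0.2859·cos0.0°, 0.2859·sin0.0°, -0.0900) = (0.2859, 0.0000, -0.0900)
centre 2 = (0.3073·cos120.0°, 0.3073·sin120.0°, 0.0313) = (-0.1536, 0.2661, 0.0313)
centre 3 = (0.2573·cos240.0°, 0.2573·sin240.0°, -0.1273) = (-0.1286, -0.2228, -0.1273)
eliminate P² terms by subtracting sphere 1 from 2 and 3
linear system: -0.8790x+0.5322y = 0.0056−0.2425z; -0.8290x+-0.4456y = -0.0074−-0.0746z
Cramer: x(z) = 0.0018+0.0821z;  y(z) = 0.0134-0.3201z
quadratic in z: (1.1092)z²+(0.1248)z+(-0.0710)=0, √Δ=0.5750 → z ∈ {-0.3154, 0.2029}; z = -0.3154 (taking z<0)
x = -0.0241, y = 0.1143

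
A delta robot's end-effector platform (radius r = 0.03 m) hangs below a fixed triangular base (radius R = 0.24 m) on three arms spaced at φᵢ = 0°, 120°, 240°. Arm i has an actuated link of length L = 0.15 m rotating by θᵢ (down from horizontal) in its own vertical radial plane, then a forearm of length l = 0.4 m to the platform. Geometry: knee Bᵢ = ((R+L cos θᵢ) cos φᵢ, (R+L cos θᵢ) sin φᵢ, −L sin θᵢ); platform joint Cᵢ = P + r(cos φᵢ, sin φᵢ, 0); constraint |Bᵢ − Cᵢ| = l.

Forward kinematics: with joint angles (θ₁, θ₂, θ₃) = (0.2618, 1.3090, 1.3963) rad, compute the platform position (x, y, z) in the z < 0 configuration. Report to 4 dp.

arm 1 at φ=0.0°: e+L cos θ1 = 0.3549;  centre 1 = (0.3549, 0.0000, -0.0388)
arm 2 at φ=120.0°: e+L cos θ2 = 0.2488;  centre 2 = (-0.1244, 0.2155, -0.1449)
arm 3 at φ=240.0°: e+L cos θ3 = 0.2360;  centre 3 = (-0.1180, -0.2044, -0.1477)
|centre ₂|²−|centre ₁|² = -0.0445;  |centre ₃|²−|centre ₁|² = -0.0499
plane₁₂: -0.9586x+0.4310y+-0.2121z = -0.0445
Cramer: x(z) = 0.0497-0.2259z;  y(z) = 0.0071-0.0102z
quadratic in z: (1.0511)z²+(0.2154)z+(-0.0653)=0, √Δ=0.5665 → z ∈ {-0.3719, 0.1670}; z = -0.3719 (taking z<0)
x = 0.1337, y = 0.0109

(0.1337, 0.0109, -0.3719)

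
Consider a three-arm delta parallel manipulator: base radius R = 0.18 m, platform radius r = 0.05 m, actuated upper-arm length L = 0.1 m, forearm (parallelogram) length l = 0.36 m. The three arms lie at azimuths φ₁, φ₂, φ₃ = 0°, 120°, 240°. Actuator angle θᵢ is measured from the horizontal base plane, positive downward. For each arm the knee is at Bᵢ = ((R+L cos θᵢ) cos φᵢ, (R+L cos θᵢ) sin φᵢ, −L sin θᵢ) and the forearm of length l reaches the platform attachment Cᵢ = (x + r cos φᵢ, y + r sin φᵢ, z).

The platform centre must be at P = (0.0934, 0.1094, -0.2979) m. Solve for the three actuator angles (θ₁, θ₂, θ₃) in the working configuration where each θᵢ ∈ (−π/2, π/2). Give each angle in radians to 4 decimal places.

θ₁ = -0.1744, θ₂ = 0.1752, θ₃ = 1.3092

arm 1 (φ=0.0°): x'=0.0934, y'=0.1094
  A cos θ + B sin θ = C:  0.0366·cos θ + -0.2979·sin θ = 0.0877
  √(A²+B²)=0.3001;  θ1 = -1.4485+1.2741 ≈ -0.1744
φ2=120.0° → target in arm frame (0.0480, -0.1356)
  A cos θ + B sin θ = C:  0.0820·cos θ + -0.2979·sin θ = 0.0288
  √(A²+B²)=0.3090;  θ2 = -1.3023+1.4775 ≈ 0.1752
φ3=240.0° → target in arm frame (-0.1414, 0.0262)
  A=0.2714, B=-0.2979, C=(l²−L²−A²−y'²−z²)/(2L)=-0.2176
  √(A²+B²)=0.4030;  θ3 = -0.8318+2.1410 ≈ 1.3092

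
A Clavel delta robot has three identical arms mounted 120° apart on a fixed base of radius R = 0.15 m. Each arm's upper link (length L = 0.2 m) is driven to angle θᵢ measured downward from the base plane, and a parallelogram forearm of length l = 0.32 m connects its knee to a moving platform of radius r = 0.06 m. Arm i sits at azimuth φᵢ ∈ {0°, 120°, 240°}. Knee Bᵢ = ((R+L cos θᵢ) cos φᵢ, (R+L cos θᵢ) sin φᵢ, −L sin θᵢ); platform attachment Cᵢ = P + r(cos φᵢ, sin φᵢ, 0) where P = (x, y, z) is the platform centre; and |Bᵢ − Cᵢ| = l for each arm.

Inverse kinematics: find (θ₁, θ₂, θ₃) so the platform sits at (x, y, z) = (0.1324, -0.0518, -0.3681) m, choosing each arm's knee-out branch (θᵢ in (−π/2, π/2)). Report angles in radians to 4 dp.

θ₁ = 0.4362, θ₂ = 1.3089, θ₃ = 1.0473

rotate P by −φ1: (0.1324, -0.0518, -0.3681)
  A=-0.0424, B=-0.3681, C=(l²−L²−A²−y'²−z²)/(2L)=-0.1939
  √(A²+B²)=0.3705;  θ1 = -1.6855+2.1217 ≈ 0.4362
φ2=120.0° → target in arm frame (-0.1111, -0.0888)
  A=0.2011, B=-0.3681, C=(l²−L²−A²−y'²−z²)/(2L)=-0.3035
  γ=atan2(-0.3681,0.2011)=-1.0709;  ψ=arccos(-0.7236)=2.3798;  θ2=γ+ψ≈1.3089
rotate P by −φ3: (-0.0213, 0.1406, -0.3681)
  e−x'=0.1113;  (l²−L²−(e−x')²−y'²−z²)/2L = -0.2631
  θ3 = atan2(B,A) + arccos(C/0.3846) = 1.0473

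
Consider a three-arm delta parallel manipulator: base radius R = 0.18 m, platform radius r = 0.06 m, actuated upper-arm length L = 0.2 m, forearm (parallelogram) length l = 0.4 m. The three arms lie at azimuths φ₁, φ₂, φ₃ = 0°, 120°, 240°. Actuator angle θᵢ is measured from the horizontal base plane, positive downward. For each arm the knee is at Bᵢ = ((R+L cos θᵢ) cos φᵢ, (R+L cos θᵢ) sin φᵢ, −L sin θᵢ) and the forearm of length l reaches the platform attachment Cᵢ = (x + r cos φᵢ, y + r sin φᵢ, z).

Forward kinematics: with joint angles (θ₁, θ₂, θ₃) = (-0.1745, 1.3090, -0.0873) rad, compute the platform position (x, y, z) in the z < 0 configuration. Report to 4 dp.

φ1=0.0°: virtual centre (0.3170, 0.0000, 0.0347), radius l
arm 2 at φ=120.0°: ρ2 = 0.1718;  centre 2 = (-0.0859, 0.1488, -0.1932)
centre 3 = (0.3192·cos240.0°, 0.3192·sin240.0°, 0.0174) = (-0.1596, -0.2765, 0.0174)
|centre ₂|²−|centre ₁|² = -0.0348;  |centre ₃|²−|centre ₁|² = 0.0005
linear system: -0.8057x+0.2975y = -0.0348−-0.4558z; -0.9532x+-0.5529y = 0.0005−-0.0346z
det = 0.7291;  x = 0.0262+-0.3598z,  y = -0.0462+0.5577z
quadratic in z: (1.4405)z²+(0.0883)z+(-0.0721)=0, √Δ=0.6507 → z ∈ {-0.2565, 0.1952}; z = -0.2565 (taking z<0)
x = 0.1185, y = -0.1892

(0.1185, -0.1892, -0.2565)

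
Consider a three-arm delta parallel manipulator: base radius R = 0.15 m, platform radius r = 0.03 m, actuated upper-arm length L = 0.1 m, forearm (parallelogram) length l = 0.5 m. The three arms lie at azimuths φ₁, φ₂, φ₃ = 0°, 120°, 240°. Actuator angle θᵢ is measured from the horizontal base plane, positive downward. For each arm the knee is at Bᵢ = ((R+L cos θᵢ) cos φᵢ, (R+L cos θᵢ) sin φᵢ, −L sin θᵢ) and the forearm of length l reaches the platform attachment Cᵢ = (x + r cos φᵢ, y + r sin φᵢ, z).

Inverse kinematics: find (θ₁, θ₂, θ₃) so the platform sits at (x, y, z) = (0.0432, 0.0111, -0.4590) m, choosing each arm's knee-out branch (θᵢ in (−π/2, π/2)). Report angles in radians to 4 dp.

arm 1 (φ=0.0°): x'=0.0432, y'=0.0111
  A cos θ + B sin θ = C:  0.0768·cos θ + -0.4590·sin θ = 0.1165
  γ=atan2(-0.4590,0.0768)=-1.4050;  ψ=arccos(0.2503)=1.3178;  θ1=γ+ψ≈-0.0872
φ2=120.0° → target in arm frame (-0.0120, -0.0430)
  A=0.1320, B=-0.4590, C=(l²−L²−A²−y'²−z²)/(2L)=0.0503
  γ=atan2(-0.4590,0.1320)=-1.2908;  ψ=arccos(0.1052)=1.4654;  θ2=γ+ψ≈0.1746
arm 3 (φ=240.0°): x'=-0.0312, y'=0.0319
  A cos θ + B sin θ = C:  0.1512·cos θ + -0.4590·sin θ = 0.0272
  θ3 = atan2(B,A) + arccos(C/0.4833) = 0.2619

θ₁ = -0.0872, θ₂ = 0.1746, θ₃ = 0.2619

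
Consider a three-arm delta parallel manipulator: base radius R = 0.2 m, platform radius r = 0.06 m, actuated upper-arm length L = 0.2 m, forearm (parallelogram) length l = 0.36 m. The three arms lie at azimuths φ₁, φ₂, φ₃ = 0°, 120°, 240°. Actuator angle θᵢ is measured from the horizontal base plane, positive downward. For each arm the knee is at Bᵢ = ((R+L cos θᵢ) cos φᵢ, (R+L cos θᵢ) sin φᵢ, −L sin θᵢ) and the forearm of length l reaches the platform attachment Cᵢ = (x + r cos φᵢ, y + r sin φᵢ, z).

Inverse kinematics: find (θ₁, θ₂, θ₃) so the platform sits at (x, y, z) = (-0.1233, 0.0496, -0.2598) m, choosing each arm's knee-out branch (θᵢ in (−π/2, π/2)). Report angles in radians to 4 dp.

φ1=0.0° → target in arm frame (-0.1233, 0.0496)
  e−x'=0.2633;  (l²−L²−(e−x')²−y'²−z²)/2L = -0.1242
  θ1 = atan2(B,A) + arccos(C/0.3699) = 1.1345
arm 2 (φ=120.0°): x'=0.1046, y'=0.0820
  A=0.0354, B=-0.2598, C=(l²−L²−A²−y'²−z²)/(2L)=0.0353
  √(A²+B²)=0.2622;  θ2 = -1.4354+1.4357 ≈ 0.0003
φ3=240.0° → target in arm frame (0.0187, -0.1316)
  e−x'=0.1213;  (l²−L²−(e−x')²−y'²−z²)/2L = -0.0248
  θ3 = atan2(B,A) + arccos(C/0.2867) = 0.5235

θ₁ = 1.1345, θ₂ = 0.0003, θ₃ = 0.5235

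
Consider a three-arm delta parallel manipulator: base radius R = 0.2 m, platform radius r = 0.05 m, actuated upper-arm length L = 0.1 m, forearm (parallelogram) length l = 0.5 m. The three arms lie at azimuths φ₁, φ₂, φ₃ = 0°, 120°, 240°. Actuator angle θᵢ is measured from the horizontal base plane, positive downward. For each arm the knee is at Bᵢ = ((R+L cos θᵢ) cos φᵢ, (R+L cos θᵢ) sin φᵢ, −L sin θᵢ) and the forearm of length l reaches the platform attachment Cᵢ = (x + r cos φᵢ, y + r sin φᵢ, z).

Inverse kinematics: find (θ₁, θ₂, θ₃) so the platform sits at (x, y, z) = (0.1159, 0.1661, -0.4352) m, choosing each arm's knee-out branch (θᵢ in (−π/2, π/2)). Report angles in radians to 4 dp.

θ₁ = -0.1747, θ₂ = -0.0003, θ₃ = 1.3958

arm 1 (φ=0.0°): x'=0.1159, y'=0.1661
  A=0.0341, B=-0.4352, C=(l²−L²−A²−y'²−z²)/(2L)=0.1092
  √(A²+B²)=0.4365;  θ1 = -1.4926+1.3179 ≈ -0.1747
rotate P by −φ2: (0.0859, -0.1834, -0.4352)
  A=0.0641, B=-0.4352, C=(l²−L²−A²−y'²−z²)/(2L)=0.0642
  θ2 = atan2(B,A) + arccos(C/0.4399) = -0.0003
rotate P by −φ3: (-0.2018, 0.0173, -0.4352)
  A=0.3518, B=-0.4352, C=(l²−L²−A²−y'²−z²)/(2L)=-0.3673
  γ=atan2(-0.4352,0.3518)=-0.8910;  ψ=arccos(-0.6564)=2.2868;  θ3=γ+ψ≈1.3958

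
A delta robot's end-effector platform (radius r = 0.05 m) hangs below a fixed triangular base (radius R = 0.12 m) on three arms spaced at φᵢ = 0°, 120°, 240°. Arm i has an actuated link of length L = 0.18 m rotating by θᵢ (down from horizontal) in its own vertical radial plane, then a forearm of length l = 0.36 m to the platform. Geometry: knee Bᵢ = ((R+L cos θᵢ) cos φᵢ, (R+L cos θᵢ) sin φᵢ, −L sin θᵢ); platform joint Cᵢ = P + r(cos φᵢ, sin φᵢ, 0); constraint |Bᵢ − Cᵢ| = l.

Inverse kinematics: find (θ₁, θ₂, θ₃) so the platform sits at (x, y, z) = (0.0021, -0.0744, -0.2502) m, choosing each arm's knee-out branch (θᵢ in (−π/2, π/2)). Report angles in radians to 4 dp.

rotate P by −φ1: (0.0021, -0.0744, -0.2502)
  A cos θ + B sin θ = C:  0.0679·cos θ + -0.2502·sin θ = 0.0679
  θ1 = atan2(B,A) + arccos(C/0.2592) = -0.0001
rotate P by −φ2: (-0.0655, 0.0354, -0.2502)
  A cos θ + B sin θ = C:  0.1355·cos θ + -0.2502·sin θ = 0.0416
  γ=atan2(-0.2502,0.1355)=-1.0745;  ψ=arccos(0.1464)=1.4239;  θ2=γ+ψ≈0.3494
φ3=240.0° → target in arm frame (0.0634, 0.0390)
  A cos θ + B sin θ = C:  0.0066·cos θ + -0.2502·sin θ = 0.0918
  √(A²+B²)=0.2503;  θ3 = -1.5444+1.1954 ≈ -0.3489

θ₁ = -0.0001, θ₂ = 0.3494, θ₃ = -0.3489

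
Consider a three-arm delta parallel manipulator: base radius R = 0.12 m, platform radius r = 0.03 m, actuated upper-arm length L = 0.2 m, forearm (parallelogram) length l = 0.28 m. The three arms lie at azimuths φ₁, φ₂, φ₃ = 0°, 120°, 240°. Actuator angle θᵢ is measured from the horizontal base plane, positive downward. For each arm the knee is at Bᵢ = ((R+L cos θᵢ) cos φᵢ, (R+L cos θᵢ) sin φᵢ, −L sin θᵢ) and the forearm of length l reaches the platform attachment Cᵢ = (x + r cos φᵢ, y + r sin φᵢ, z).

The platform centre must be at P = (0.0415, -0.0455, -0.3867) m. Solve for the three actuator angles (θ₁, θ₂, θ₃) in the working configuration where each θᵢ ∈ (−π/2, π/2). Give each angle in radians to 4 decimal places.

arm 1 (φ=0.0°): x'=0.0415, y'=-0.0455
  A=0.0485, B=-0.3867, C=(l²−L²−A²−y'²−z²)/(2L)=-0.2889
  γ=atan2(-0.3867,0.0485)=-1.4460;  ψ=arccos(-0.7413)=2.4058;  θ1=γ+ψ≈0.9597
arm 2 (φ=120.0°): x'=-0.0602, y'=-0.0132
  e−x'=0.1502;  (l²−L²−(e−x')²−y'²−z²)/2L = -0.3346
  θ2 = atan2(B,A) + arccos(C/0.4148) = 1.3089
φ3=240.0° → target in arm frame (0.0187, 0.0587)
  A=0.0713, B=-0.3867, C=(l²−L²−A²−y'²−z²)/(2L)=-0.2992
  √(A²+B²)=0.3932;  θ3 = -1.3883+2.4354 ≈ 1.0470

θ₁ = 0.9597, θ₂ = 1.3089, θ₃ = 1.0470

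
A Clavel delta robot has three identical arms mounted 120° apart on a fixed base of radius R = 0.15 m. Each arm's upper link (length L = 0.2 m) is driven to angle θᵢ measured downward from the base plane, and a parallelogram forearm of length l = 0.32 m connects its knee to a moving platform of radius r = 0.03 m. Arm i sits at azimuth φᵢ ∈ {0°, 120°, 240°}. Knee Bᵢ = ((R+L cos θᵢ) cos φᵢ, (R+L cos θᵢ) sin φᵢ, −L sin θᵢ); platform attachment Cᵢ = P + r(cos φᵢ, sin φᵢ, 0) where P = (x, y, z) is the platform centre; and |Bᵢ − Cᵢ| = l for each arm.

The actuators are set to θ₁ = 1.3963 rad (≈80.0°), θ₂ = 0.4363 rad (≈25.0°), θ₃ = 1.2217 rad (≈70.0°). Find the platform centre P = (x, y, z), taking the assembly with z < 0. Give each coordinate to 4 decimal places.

arm 1 at φ=0.0°: (R−r)+L cos θ1 = 0.1547;  centre 1 = (0.1547, 0.0000, -0.1970)
arm 2 at φ=120.0°: (R−r)+L cos θ2 = 0.3013;  centre 2 = (-0.1506, 0.2609, -0.0845)
arm 3 at φ=240.0°: (R−r)+L cos θ3 = 0.1884;  centre 3 = (-0.0942, -0.1632, -0.1879)
eliminate P² terms by subtracting sphere 1 from 2 and 3
linear system: -0.6107x+0.5218y = 0.0352−0.2249z; -0.4979x+-0.3263y = 0.0081−0.0181z
det = 0.4591;  x = -0.0342+0.1804z,  y = 0.0274+-0.2199z
quadratic in z: (1.0809)z²+(0.3137)z+(-0.0272)=0, √Δ=0.4646 → z ∈ {-0.3601, 0.0698}; z = -0.3601 (taking z<0)
x = -0.0991, y = 0.1066

(-0.0991, 0.1066, -0.3601)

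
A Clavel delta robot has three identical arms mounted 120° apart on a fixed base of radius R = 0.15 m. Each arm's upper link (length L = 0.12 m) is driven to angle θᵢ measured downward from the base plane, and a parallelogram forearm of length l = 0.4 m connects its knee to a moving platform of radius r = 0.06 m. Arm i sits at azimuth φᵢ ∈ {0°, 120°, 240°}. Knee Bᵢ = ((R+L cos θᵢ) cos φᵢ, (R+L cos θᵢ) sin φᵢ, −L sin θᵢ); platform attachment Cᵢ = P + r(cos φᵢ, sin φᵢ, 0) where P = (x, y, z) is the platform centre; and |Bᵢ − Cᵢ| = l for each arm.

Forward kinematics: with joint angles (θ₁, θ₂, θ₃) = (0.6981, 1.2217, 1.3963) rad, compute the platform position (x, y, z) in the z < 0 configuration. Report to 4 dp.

S1 = (0.1819·cos0.0°, 0.1819·sin0.0°, -0.0771) = (0.1819, 0.0000, -0.0771)
arm 2 at φ=120.0°: (R−r)+L cos θ2 = 0.1310;  S2 = (-0.0655, 0.1135, -0.1128)
φ3=240.0°: virtual centre (-0.0554, -0.0960, -0.1182), radius l
eliminate P² terms by subtracting sphere 1 from 2 and 3
[-0.4949 0.2270 -0.0713]·P = -0.0092;  [-0.4747 -0.1920 -0.0821]·P = -0.0128
Cramer: x(z) = 0.0230-0.1594z;  y(z) = 0.0098-0.0335z
sphere 1 gives Az²+Bz+C=0 with A=1.0265, B=0.2043, C=-0.1287;  B²−4AC=0.5702;  roots -0.4673, 0.2683;  negative root z = -0.4673
x = 0.0975, y = 0.0255

(0.0975, 0.0255, -0.4673)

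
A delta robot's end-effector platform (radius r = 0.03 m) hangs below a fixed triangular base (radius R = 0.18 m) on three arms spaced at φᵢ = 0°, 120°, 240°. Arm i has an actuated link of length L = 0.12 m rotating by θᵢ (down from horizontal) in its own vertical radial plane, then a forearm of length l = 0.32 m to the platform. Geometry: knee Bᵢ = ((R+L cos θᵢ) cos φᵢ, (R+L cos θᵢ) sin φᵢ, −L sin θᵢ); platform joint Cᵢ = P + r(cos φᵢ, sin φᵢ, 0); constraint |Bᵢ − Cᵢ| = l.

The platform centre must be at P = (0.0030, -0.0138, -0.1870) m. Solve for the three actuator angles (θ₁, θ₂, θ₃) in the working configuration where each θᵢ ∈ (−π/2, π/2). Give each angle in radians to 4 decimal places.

arm 1 (φ=0.0°): x'=0.0030, y'=-0.0138
  A=0.1470, B=-0.1870, C=(l²−L²−A²−y'²−z²)/(2L)=0.1301
  θ1 = atan2(B,A) + arccos(C/0.2379) = 0.0873
φ2=120.0° → target in arm frame (-0.0135, 0.0043)
  A=0.1635, B=-0.1870, C=(l²−L²−A²−y'²−z²)/(2L)=0.1096
  θ2 = atan2(B,A) + arccos(C/0.2484) = 0.2614
φ3=240.0° → target in arm frame (0.0105, 0.0095)
  A=0.1395, B=-0.1870, C=(l²−L²−A²−y'²−z²)/(2L)=0.1394
  θ3 = atan2(B,A) + arccos(C/0.2333) = 0.0006

θ₁ = 0.0873, θ₂ = 0.2614, θ₃ = 0.0006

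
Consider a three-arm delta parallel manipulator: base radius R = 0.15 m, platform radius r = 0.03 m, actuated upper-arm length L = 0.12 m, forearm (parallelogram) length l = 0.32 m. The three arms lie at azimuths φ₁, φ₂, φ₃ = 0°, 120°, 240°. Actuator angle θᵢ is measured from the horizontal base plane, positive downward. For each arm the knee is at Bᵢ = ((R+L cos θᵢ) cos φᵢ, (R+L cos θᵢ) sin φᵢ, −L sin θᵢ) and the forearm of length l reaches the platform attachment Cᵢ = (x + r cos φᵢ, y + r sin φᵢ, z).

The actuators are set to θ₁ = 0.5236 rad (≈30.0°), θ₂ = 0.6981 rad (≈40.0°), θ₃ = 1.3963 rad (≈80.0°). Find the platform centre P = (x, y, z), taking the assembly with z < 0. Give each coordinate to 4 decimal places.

(0.0655, 0.0794, -0.3264)

arm 1 at φ=0.0°: e+L cos θ1 = 0.2239;  O1 = (0.2239, 0.0000, -0.0600)
φ2=120.0°: virtual centre (-0.1060, 0.1835, -0.0771), radius l
O3 = (0.1408·cos240.0°, 0.1408·sin240.0°, -0.1182) = (-0.0704, -0.1220, -0.1182)
eliminate P² terms by subtracting sphere 1 from 2 and 3
plane₁₂: -0.6598x+0.3671y+-0.0343z = -0.0029
Cramer: x(z) = 0.0213-0.1355z;  y(z) = 0.0304-0.1501z
quadratic in z: (1.0409)z²+(0.1658)z+(-0.0568)=0, √Δ=0.5138 → z ∈ {-0.3264, 0.1672}; z = -0.3264 (taking z<0)
x = 0.0655, y = 0.0794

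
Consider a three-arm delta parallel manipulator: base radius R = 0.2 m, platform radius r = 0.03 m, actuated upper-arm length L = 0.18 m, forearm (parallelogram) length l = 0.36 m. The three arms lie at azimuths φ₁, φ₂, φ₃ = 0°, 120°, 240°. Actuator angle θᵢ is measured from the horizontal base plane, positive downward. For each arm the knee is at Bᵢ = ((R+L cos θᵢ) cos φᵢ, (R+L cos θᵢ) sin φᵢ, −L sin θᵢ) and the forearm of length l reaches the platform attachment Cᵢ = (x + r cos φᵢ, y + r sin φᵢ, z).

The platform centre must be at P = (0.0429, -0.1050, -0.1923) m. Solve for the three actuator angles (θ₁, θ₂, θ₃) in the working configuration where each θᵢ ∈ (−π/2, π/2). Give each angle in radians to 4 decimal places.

arm 1 (φ=0.0°): x'=0.0429, y'=-0.1050
  A cos θ + B sin θ = C:  0.1271·cos θ + -0.1923·sin θ = 0.0918
  γ=atan2(-0.1923,0.1271)=-0.9868;  ψ=arccos(0.3982)=1.1613;  θ1=γ+ψ≈0.1745
rotate P by −φ2: (-0.1124, 0.0153, -0.1923)
  A=0.2824, B=-0.1923, C=(l²−L²−A²−y'²−z²)/(2L)=-0.0549
  γ=atan2(-0.1923,0.2824)=-0.5979;  ψ=arccos(-0.1606)=1.7321;  θ2=γ+ψ≈1.1343
φ3=240.0° → target in arm frame (0.0695, 0.0897)
  e−x'=0.1005;  (l²−L²−(e−x')²−y'²−z²)/2L = 0.1169
  γ=atan2(-0.1923,0.1005)=-1.0891;  ψ=arccos(0.5387)=1.0019;  θ3=γ+ψ≈-0.0872

θ₁ = 0.1745, θ₂ = 1.1343, θ₃ = -0.0872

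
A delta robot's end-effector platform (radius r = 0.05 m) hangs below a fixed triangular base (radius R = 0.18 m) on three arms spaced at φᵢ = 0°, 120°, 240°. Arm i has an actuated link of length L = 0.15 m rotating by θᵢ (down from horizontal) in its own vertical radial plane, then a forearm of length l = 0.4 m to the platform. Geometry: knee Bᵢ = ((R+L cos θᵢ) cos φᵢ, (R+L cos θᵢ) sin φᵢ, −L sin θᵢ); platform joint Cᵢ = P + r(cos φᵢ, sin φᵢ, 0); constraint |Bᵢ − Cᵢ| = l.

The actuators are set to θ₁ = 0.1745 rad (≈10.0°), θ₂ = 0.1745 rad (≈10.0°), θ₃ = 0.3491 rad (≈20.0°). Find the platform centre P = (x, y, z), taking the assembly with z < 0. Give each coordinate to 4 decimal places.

arm 1 at φ=0.0°: (R−r)+L cos θ1 = 0.2777;  S1 = (0.2777, 0.0000, -0.0260)
S2 = (0.2777·cos120.0°, 0.2777·sin120.0°, -0.0260) = (-0.1389, 0.2405, -0.0260)
φ3=240.0°: virtual centre (-0.1355, -0.2347, -0.0513), radius l
|S₂|²−|S₁|² = 0.0000;  |S₃|²−|S₁|² = -0.0018
linear system: -0.8332x+0.4810y = 0.0000−0.0000z; -0.8264x+-0.4693y = -0.0018−-0.0505z
det = 0.7885;  x = 0.0011+-0.0308z,  y = 0.0019+-0.0534z
into |P−S₁|² = l²: 1.0038z² + 0.0689z + -0.0828 = 0;  Δ = 0.3371;  z = -0.3236 or 0.2549 → z<0 root = -0.3236
x = 0.0110, y = 0.0191

(0.0110, 0.0191, -0.3236)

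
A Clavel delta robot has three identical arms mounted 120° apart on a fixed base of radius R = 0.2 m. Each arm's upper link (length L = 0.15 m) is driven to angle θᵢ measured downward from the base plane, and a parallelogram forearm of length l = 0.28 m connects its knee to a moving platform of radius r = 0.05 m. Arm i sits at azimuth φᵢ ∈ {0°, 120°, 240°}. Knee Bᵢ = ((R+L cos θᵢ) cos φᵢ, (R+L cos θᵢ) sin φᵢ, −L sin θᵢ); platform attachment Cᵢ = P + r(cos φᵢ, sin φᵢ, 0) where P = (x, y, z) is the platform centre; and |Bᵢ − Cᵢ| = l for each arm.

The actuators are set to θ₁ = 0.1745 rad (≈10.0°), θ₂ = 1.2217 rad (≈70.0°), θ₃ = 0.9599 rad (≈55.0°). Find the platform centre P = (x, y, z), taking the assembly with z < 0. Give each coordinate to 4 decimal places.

S1 = (0.2977·cos0.0°, 0.2977·sin0.0°, -0.0260) = (0.2977, 0.0000, -0.0260)
φ2=120.0°: virtual centre (-0.1007, 0.1743, -0.1410), radius l
S3 = (0.2360·cos240.0°, 0.2360·sin240.0°, -0.1229) = (-0.1180, -0.2044, -0.1229)
eliminate P² terms by subtracting sphere 1 from 2 and 3
linear system: -0.7968x+0.3487y = -0.0289−-0.2298z; -0.8315x+-0.4088y = -0.0185−-0.1937z
Cramer: x(z) = 0.0297-0.2623z;  y(z) = -0.0151+0.0598z
sphere 1 gives Az²+Bz+C=0 with A=1.0724, B=0.1909, C=-0.0057;  B²−4AC=0.0607;  roots -0.2039, 0.0258;  negative root z = -0.2039
x = 0.0832, y = -0.0273

(0.0832, -0.0273, -0.2039)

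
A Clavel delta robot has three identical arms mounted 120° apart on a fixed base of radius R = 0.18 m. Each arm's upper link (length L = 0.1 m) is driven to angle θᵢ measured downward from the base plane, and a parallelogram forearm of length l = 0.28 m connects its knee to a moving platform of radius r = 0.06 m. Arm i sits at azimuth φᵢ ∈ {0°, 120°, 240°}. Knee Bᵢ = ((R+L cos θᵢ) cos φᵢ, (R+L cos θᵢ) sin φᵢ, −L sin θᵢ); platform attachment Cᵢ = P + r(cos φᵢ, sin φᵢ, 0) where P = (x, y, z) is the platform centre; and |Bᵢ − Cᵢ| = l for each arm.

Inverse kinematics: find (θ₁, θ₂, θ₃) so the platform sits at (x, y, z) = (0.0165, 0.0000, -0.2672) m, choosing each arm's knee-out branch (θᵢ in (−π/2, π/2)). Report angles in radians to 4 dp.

arm 1 (φ=0.0°): x'=0.0165, y'=0.0000
  A cos θ + B sin θ = C:  0.1035·cos θ + -0.2672·sin θ = -0.0685
  θ1 = atan2(B,A) + arccos(C/0.2865) = 0.6111
rotate P by −φ2: (-0.0082, -0.0143, -0.2672)
  A cos θ + B sin θ = C:  0.1283·cos θ + -0.2672·sin θ = -0.0982
  θ2 = atan2(B,A) + arccos(C/0.2964) = 0.7854
arm 3 (φ=240.0°): x'=-0.0083, y'=0.0143
  A=0.1283, B=-0.2672, C=(l²−L²−A²−y'²−z²)/(2L)=-0.0982
  γ=atan2(-0.2672,0.1283)=-1.1233;  ψ=arccos(-0.3315)=1.9086;  θ3=γ+ψ≈0.7854

θ₁ = 0.6111, θ₂ = 0.7854, θ₃ = 0.7854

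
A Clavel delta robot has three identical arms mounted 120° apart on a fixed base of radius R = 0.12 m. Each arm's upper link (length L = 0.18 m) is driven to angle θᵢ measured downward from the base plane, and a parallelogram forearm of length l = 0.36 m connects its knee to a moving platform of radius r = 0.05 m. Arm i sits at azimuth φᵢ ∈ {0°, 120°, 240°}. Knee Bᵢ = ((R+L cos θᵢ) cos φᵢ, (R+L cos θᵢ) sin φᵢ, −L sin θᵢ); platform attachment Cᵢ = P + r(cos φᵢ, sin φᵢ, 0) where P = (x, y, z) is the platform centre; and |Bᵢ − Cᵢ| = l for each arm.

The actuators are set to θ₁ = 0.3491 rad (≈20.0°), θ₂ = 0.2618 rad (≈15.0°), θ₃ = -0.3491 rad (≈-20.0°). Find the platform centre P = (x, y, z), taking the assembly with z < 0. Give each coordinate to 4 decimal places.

(-0.0513, -0.0676, -0.2632)

O1 = (0.2391·cos0.0°, 0.2391·sin0.0°, -0.0616) = (0.2391, 0.0000, -0.0616)
φ2=120.0°: virtual centre (-0.1219, 0.2112, -0.0466), radius l
φ3=240.0°: virtual centre (-0.1196, -0.2071, 0.0616), radius l
eliminate P² terms by subtracting sphere 1 from 2 and 3
[-0.7222 0.4224 0.0300]·P = 0.0007;  [-0.7174 -0.4142 0.2463]·P = 0.0000
det = 0.6022;  x = -0.0005+0.1934z,  y = 0.0008+0.2597z
into |P−O₁|² = l²: 1.1048z² + 0.0309z + -0.0684 = 0;  Δ = 0.3032;  z = -0.2632 or 0.2352 → z<0 root = -0.2632
x = -0.0513, y = -0.0676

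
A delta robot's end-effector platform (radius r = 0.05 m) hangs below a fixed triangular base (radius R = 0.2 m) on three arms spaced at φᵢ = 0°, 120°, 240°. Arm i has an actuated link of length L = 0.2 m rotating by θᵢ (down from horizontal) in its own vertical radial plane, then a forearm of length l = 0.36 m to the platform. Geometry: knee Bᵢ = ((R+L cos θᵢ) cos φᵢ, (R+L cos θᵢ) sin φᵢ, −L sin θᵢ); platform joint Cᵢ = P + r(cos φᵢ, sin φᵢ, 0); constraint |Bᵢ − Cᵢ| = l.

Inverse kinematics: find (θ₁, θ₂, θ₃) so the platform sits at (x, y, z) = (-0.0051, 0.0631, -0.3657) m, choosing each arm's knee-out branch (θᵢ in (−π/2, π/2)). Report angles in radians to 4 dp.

θ₁ = 0.8726, θ₂ = 0.6108, θ₃ = 1.0473

rotate P by −φ1: (-0.0051, 0.0631, -0.3657)
  e−x'=0.1551;  (l²−L²−(e−x')²−y'²−z²)/2L = -0.1804
  γ=atan2(-0.3657,0.1551)=-1.1697;  ψ=arccos(-0.4542)=2.0423;  θ1=γ+ψ≈0.8726
rotate P by −φ2: (0.0572, -0.0271, -0.3657)
  A=0.0928, B=-0.3657, C=(l²−L²−A²−y'²−z²)/(2L)=-0.1337
  √(A²+B²)=0.3773;  θ2 = -1.3223+1.9331 ≈ 0.6108
rotate P by −φ3: (-0.0521, -0.0360, -0.3657)
  A cos θ + B sin θ = C:  0.2021·cos θ + -0.3657·sin θ = -0.2157
  γ=atan2(-0.3657,0.2021)=-1.0659;  ψ=arccos(-0.5162)=2.1132;  θ3=γ+ψ≈1.0473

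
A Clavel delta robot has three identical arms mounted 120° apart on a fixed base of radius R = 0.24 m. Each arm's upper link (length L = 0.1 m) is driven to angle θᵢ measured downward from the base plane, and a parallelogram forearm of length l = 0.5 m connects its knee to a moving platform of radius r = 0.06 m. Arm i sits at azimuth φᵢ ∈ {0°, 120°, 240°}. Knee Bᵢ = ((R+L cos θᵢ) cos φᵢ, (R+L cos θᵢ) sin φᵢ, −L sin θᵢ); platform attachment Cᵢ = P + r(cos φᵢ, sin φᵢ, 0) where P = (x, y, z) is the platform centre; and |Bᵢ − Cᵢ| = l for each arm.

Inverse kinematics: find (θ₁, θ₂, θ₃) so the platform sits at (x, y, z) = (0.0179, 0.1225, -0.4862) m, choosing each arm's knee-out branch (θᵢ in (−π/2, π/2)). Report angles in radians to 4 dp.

θ₁ = 0.6982, θ₂ = 0.2617, θ₃ = 1.3965

rotate P by −φ1: (0.0179, 0.1225, -0.4862)
  A=0.1621, B=-0.4862, C=(l²−L²−A²−y'²−z²)/(2L)=-0.1884
  γ=atan2(-0.4862,0.1621)=-1.2490;  ψ=arccos(-0.3675)=1.9472;  θ1=γ+ψ≈0.6982
φ2=120.0° → target in arm frame (0.0971, -0.0768)
  A cos θ + B sin θ = C:  0.0829·cos θ + -0.4862·sin θ = -0.0457
  √(A²+B²)=0.4932;  θ2 = -1.4020+1.6637 ≈ 0.2617
rotate P by −φ3: (-0.1150, -0.0457, -0.4862)
  A cos θ + B sin θ = C:  0.2950·cos θ + -0.4862·sin θ = -0.4277
  θ3 = atan2(B,A) + arccos(C/0.5687) = 1.3965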